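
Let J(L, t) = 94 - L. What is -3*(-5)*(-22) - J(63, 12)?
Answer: -361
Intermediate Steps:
-3*(-5)*(-22) - J(63, 12) = -3*(-5)*(-22) - (94 - 1*63) = 15*(-22) - (94 - 63) = -330 - 1*31 = -330 - 31 = -361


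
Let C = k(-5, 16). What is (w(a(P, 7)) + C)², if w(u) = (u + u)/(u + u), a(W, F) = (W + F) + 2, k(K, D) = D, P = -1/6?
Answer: 289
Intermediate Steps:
P = -⅙ (P = -1*⅙ = -⅙ ≈ -0.16667)
a(W, F) = 2 + F + W (a(W, F) = (F + W) + 2 = 2 + F + W)
w(u) = 1 (w(u) = (2*u)/((2*u)) = (2*u)*(1/(2*u)) = 1)
C = 16
(w(a(P, 7)) + C)² = (1 + 16)² = 17² = 289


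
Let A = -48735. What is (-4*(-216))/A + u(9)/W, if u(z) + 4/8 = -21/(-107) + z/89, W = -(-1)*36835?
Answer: -4491373323/253262947010 ≈ -0.017734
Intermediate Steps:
W = 36835 (W = -1*(-36835) = 36835)
u(z) = -65/214 + z/89 (u(z) = -1/2 + (-21/(-107) + z/89) = -1/2 + (-21*(-1/107) + z*(1/89)) = -1/2 + (21/107 + z/89) = -65/214 + z/89)
(-4*(-216))/A + u(9)/W = -4*(-216)/(-48735) + (-65/214 + (1/89)*9)/36835 = 864*(-1/48735) + (-65/214 + 9/89)*(1/36835) = -32/1805 - 3859/19046*1/36835 = -32/1805 - 3859/701559410 = -4491373323/253262947010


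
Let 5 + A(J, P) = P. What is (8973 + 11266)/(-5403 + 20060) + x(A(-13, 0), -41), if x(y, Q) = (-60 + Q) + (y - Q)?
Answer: -932466/14657 ≈ -63.619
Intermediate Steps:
A(J, P) = -5 + P
x(y, Q) = -60 + y
(8973 + 11266)/(-5403 + 20060) + x(A(-13, 0), -41) = (8973 + 11266)/(-5403 + 20060) + (-60 + (-5 + 0)) = 20239/14657 + (-60 - 5) = 20239*(1/14657) - 65 = 20239/14657 - 65 = -932466/14657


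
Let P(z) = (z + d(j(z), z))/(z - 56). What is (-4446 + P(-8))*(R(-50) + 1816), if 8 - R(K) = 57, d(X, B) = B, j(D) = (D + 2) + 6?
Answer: -31422561/4 ≈ -7.8556e+6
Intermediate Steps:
j(D) = 8 + D (j(D) = (2 + D) + 6 = 8 + D)
R(K) = -49 (R(K) = 8 - 1*57 = 8 - 57 = -49)
P(z) = 2*z/(-56 + z) (P(z) = (z + z)/(z - 56) = (2*z)/(-56 + z) = 2*z/(-56 + z))
(-4446 + P(-8))*(R(-50) + 1816) = (-4446 + 2*(-8)/(-56 - 8))*(-49 + 1816) = (-4446 + 2*(-8)/(-64))*1767 = (-4446 + 2*(-8)*(-1/64))*1767 = (-4446 + ¼)*1767 = -17783/4*1767 = -31422561/4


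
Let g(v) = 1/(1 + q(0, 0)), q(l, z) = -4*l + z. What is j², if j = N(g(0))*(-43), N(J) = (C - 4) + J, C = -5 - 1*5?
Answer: 312481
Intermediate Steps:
C = -10 (C = -5 - 5 = -10)
q(l, z) = z - 4*l
g(v) = 1 (g(v) = 1/(1 + (0 - 4*0)) = 1/(1 + (0 + 0)) = 1/(1 + 0) = 1/1 = 1)
N(J) = -14 + J (N(J) = (-10 - 4) + J = -14 + J)
j = 559 (j = (-14 + 1)*(-43) = -13*(-43) = 559)
j² = 559² = 312481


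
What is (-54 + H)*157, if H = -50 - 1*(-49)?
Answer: -8635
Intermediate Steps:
H = -1 (H = -50 + 49 = -1)
(-54 + H)*157 = (-54 - 1)*157 = -55*157 = -8635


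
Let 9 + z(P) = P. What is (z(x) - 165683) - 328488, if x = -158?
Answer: -494338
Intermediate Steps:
z(P) = -9 + P
(z(x) - 165683) - 328488 = ((-9 - 158) - 165683) - 328488 = (-167 - 165683) - 328488 = -165850 - 328488 = -494338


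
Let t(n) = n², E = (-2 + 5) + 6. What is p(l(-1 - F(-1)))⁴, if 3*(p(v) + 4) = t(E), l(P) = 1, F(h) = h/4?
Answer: 279841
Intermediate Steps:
F(h) = h/4 (F(h) = h*(¼) = h/4)
E = 9 (E = 3 + 6 = 9)
p(v) = 23 (p(v) = -4 + (⅓)*9² = -4 + (⅓)*81 = -4 + 27 = 23)
p(l(-1 - F(-1)))⁴ = 23⁴ = 279841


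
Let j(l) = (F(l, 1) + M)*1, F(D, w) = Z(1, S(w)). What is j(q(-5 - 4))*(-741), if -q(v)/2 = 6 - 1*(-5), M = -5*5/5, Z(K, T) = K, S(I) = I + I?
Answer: 2964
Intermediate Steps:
S(I) = 2*I
F(D, w) = 1
M = -5 (M = -25*1/5 = -5)
q(v) = -22 (q(v) = -2*(6 - 1*(-5)) = -2*(6 + 5) = -2*11 = -22)
j(l) = -4 (j(l) = (1 - 5)*1 = -4*1 = -4)
j(q(-5 - 4))*(-741) = -4*(-741) = 2964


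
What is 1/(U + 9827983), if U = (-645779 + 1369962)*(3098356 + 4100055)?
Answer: 1/5212976701196 ≈ 1.9183e-13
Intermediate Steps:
U = 5212966873213 (U = 724183*7198411 = 5212966873213)
1/(U + 9827983) = 1/(5212966873213 + 9827983) = 1/5212976701196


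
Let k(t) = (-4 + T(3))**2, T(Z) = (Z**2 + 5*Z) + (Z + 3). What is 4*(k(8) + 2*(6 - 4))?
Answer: 2720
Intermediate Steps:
T(Z) = 3 + Z**2 + 6*Z (T(Z) = (Z**2 + 5*Z) + (3 + Z) = 3 + Z**2 + 6*Z)
k(t) = 676 (k(t) = (-4 + (3 + 3**2 + 6*3))**2 = (-4 + (3 + 9 + 18))**2 = (-4 + 30)**2 = 26**2 = 676)
4*(k(8) + 2*(6 - 4)) = 4*(676 + 2*(6 - 4)) = 4*(676 + 2*2) = 4*(676 + 4) = 4*680 = 2720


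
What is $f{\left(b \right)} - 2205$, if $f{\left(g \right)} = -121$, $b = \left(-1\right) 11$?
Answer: $-2326$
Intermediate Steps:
$b = -11$
$f{\left(b \right)} - 2205 = -121 - 2205 = -2326$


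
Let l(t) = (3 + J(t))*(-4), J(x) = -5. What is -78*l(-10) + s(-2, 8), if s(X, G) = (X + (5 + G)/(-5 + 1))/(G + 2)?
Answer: -24981/40 ≈ -624.53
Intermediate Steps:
l(t) = 8 (l(t) = (3 - 5)*(-4) = -2*(-4) = 8)
s(X, G) = (-5/4 + X - G/4)/(2 + G) (s(X, G) = (X + (5 + G)/(-4))/(2 + G) = (X + (5 + G)*(-¼))/(2 + G) = (X + (-5/4 - G/4))/(2 + G) = (-5/4 + X - G/4)/(2 + G))
-78*l(-10) + s(-2, 8) = -78*8 + (-5 - 1*8 + 4*(-2))/(4*(2 + 8)) = -624 + (¼)*(-5 - 8 - 8)/10 = -624 + (¼)*(⅒)*(-21) = -624 - 21/40 = -24981/40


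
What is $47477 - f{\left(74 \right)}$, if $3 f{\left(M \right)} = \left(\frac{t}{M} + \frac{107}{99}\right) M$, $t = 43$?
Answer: $\frac{14088494}{297} \approx 47436.0$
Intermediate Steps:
$f{\left(M \right)} = \frac{M \left(\frac{107}{99} + \frac{43}{M}\right)}{3}$ ($f{\left(M \right)} = \frac{\left(\frac{43}{M} + \frac{107}{99}\right) M}{3} = \frac{\left(\frac{107}{99} + \frac{43}{M}\right) M}{3} = \frac{M \left(\frac{107}{99} + \frac{43}{M}\right)}{3}$)
$47477 - f{\left(74 \right)} = 47477 - \left(\frac{43}{3} + \frac{107}{297} \cdot 74\right) = 47477 - \left(\frac{43}{3} + \frac{7918}{297}\right) = 47477 - \frac{12175}{297} = \frac{14088494}{297}$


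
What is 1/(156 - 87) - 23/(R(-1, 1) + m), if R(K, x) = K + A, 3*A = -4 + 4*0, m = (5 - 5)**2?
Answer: 4768/483 ≈ 9.8716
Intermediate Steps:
m = 0 (m = 0**2 = 0)
A = -4/3 (A = (-4 + 4*0)/3 = (-4 + 0)/3 = (1/3)*(-4) = -4/3 ≈ -1.3333)
R(K, x) = -4/3 + K (R(K, x) = K - 4/3 = -4/3 + K)
1/(156 - 87) - 23/(R(-1, 1) + m) = 1/(156 - 87) - 23/((-4/3 - 1) + 0) = 1/69 - 23/(-7/3 + 0) = 1/69 - 23/(-7/3) = 1/69 - 23*(-3/7) = 1/69 + 69/7 = 4768/483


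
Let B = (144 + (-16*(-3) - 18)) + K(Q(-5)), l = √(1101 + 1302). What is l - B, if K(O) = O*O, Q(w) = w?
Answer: -199 + 3*√267 ≈ -149.98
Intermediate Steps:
K(O) = O²
l = 3*√267 (l = √2403 = 3*√267 ≈ 49.020)
B = 199 (B = (144 + (-16*(-3) - 18)) + (-5)² = (144 + (48 - 18)) + 25 = (144 + 30) + 25 = 174 + 25 = 199)
l - B = 3*√267 - 1*199 = 3*√267 - 199 = -199 + 3*√267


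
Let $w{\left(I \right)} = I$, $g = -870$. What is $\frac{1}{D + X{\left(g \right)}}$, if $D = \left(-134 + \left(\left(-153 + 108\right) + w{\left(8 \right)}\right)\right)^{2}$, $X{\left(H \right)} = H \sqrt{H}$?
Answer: $\frac{1083}{56057003} + \frac{290 i \sqrt{870}}{504513027} \approx 1.932 \cdot 10^{-5} + 1.6955 \cdot 10^{-5} i$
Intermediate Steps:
$X{\left(H \right)} = H^{\frac{3}{2}}$
$D = 29241$ ($D = \left(-134 + \left(\left(-153 + 108\right) + 8\right)\right)^{2} = \left(-134 + \left(-45 + 8\right)\right)^{2} = \left(-134 - 37\right)^{2} = \left(-171\right)^{2} = 29241$)
$\frac{1}{D + X{\left(g \right)}} = \frac{1}{29241 + \left(-870\right)^{\frac{3}{2}}} = \frac{1}{29241 - 870 i \sqrt{870}}$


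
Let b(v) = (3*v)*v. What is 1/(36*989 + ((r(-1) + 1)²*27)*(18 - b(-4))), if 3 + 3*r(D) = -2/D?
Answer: 1/35244 ≈ 2.8374e-5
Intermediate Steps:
r(D) = -1 - 2/(3*D) (r(D) = -1 + (-2/D)/3 = -1 - 2/(3*D))
b(v) = 3*v²
1/(36*989 + ((r(-1) + 1)²*27)*(18 - b(-4))) = 1/(36*989 + (((-⅔ - 1*(-1))/(-1) + 1)²*27)*(18 - 3*(-4)²)) = 1/(35604 + ((-(-⅔ + 1) + 1)²*27)*(18 - 3*16)) = 1/(35604 + ((-1*⅓ + 1)²*27)*(18 - 1*48)) = 1/(35604 + ((-⅓ + 1)²*27)*(18 - 48)) = 1/(35604 + ((⅔)²*27)*(-30)) = 1/(35604 + ((4/9)*27)*(-30)) = 1/(35604 + 12*(-30)) = 1/(35604 - 360) = 1/35244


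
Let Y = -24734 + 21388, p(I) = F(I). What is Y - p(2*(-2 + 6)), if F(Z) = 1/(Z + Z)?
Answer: -53537/16 ≈ -3346.1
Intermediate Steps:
F(Z) = 1/(2*Z)
p(I) = 1/(2*I)
Y = -3346
Y - p(2*(-2 + 6)) = -3346 - 1/(2*(2*(-2 + 6))) = -3346 - 1/(2*(2*4)) = -3346 - 1/(2*8) = -3346 - 1*1/16 = -3346 - 1/16 = -53537/16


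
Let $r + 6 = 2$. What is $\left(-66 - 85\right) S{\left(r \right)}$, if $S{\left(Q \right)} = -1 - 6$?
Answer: $1057$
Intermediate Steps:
$r = -4$ ($r = -6 + 2 = -4$)
$S{\left(Q \right)} = -7$
$\left(-66 - 85\right) S{\left(r \right)} = \left(-66 - 85\right) \left(-7\right) = \left(-151\right) \left(-7\right) = 1057$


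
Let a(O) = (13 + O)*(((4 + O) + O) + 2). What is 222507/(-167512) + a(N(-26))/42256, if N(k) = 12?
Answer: -289894431/221199596 ≈ -1.3106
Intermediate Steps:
a(O) = (6 + 2*O)*(13 + O) (a(O) = (13 + O)*((4 + 2*O) + 2) = (13 + O)*(6 + 2*O) = (6 + 2*O)*(13 + O))
222507/(-167512) + a(N(-26))/42256 = 222507/(-167512) + (78 + 2*12² + 32*12)/42256 = 222507*(-1/167512) + (78 + 2*144 + 384)*(1/42256) = -222507/167512 + (78 + 288 + 384)*(1/42256) = -222507/167512 + 750*(1/42256) = -222507/167512 + 375/21128 = -289894431/221199596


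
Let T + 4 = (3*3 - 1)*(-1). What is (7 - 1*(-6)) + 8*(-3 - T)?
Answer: 85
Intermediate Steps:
T = -12 (T = -4 + (3*3 - 1)*(-1) = -4 + (9 - 1)*(-1) = -4 + 8*(-1) = -4 - 8 = -12)
(7 - 1*(-6)) + 8*(-3 - T) = (7 - 1*(-6)) + 8*(-3 - 1*(-12)) = (7 + 6) + 8*(-3 + 12) = 13 + 8*9 = 13 + 72 = 85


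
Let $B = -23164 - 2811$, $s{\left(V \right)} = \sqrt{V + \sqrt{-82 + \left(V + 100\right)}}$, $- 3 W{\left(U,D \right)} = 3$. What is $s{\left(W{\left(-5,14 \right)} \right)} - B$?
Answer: $25975 + \sqrt{-1 + \sqrt{17}} \approx 25977.0$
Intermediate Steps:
$W{\left(U,D \right)} = -1$ ($W{\left(U,D \right)} = \left(- \frac{1}{3}\right) 3 = -1$)
$s{\left(V \right)} = \sqrt{V + \sqrt{18 + V}}$ ($s{\left(V \right)} = \sqrt{V + \sqrt{-82 + \left(100 + V\right)}} = \sqrt{V + \sqrt{18 + V}}$)
$B = -25975$ ($B = -23164 - 2811 = -25975$)
$s{\left(W{\left(-5,14 \right)} \right)} - B = \sqrt{-1 + \sqrt{18 - 1}} - -25975 = \sqrt{-1 + \sqrt{17}} + 25975 = 25975 + \sqrt{-1 + \sqrt{17}}$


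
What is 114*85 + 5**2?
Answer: 9715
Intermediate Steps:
114*85 + 5**2 = 9690 + 25 = 9715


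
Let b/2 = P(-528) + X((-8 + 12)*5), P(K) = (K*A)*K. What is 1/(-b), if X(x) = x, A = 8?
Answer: -1/4460584 ≈ -2.2419e-7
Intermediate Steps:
P(K) = 8*K**2 (P(K) = (K*8)*K = (8*K)*K = 8*K**2)
b = 4460584 (b = 2*(8*(-528)**2 + (-8 + 12)*5) = 2*(8*278784 + 4*5) = 2*(2230272 + 20) = 2*2230292 = 4460584)
1/(-b) = 1/(-1*4460584) = 1/(-4460584) = -1/4460584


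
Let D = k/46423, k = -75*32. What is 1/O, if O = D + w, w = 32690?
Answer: 46423/1517565470 ≈ 3.0590e-5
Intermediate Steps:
k = -2400
D = -2400/46423 ≈ -0.051699
O = 1517565470/46423 (O = -2400/46423 + 32690 = 1517565470/46423 ≈ 32690.)
1/O = 1/(1517565470/46423) = 46423/1517565470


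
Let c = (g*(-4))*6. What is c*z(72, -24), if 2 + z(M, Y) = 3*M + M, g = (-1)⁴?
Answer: -6864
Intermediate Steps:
g = 1
z(M, Y) = -2 + 4*M (z(M, Y) = -2 + (3*M + M) = -2 + 4*M)
c = -24 (c = (1*(-4))*6 = -4*6 = -24)
c*z(72, -24) = -24*(-2 + 4*72) = -24*(-2 + 288) = -24*286 = -6864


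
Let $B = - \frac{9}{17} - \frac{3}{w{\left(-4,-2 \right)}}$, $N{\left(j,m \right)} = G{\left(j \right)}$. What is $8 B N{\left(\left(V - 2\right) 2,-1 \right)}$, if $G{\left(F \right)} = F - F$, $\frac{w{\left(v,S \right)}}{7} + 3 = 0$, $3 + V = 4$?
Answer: $0$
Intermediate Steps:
$V = 1$ ($V = -3 + 4 = 1$)
$w{\left(v,S \right)} = -21$ ($w{\left(v,S \right)} = -21 + 7 \cdot 0 = -21 + 0 = -21$)
$G{\left(F \right)} = 0$
$N{\left(j,m \right)} = 0$
$B = - \frac{46}{119}$ ($B = - \frac{9}{17} - \frac{3}{-21} = \left(-9\right) \frac{1}{17} - - \frac{1}{7} = - \frac{9}{17} + \frac{1}{7} = - \frac{46}{119} \approx -0.38655$)
$8 B N{\left(\left(V - 2\right) 2,-1 \right)} = 8 \left(- \frac{46}{119}\right) 0 = \left(- \frac{368}{119}\right) 0 = 0$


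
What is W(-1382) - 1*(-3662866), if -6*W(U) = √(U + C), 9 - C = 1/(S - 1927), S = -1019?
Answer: 3662866 - I*√11916148722/17676 ≈ 3.6629e+6 - 6.1757*I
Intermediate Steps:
C = 26515/2946 (C = 9 - 1/(-1019 - 1927) = 9 - 1/(-2946) = 9 - 1*(-1/2946) = 9 + 1/2946 = 26515/2946 ≈ 9.0003)
W(U) = -√(26515/2946 + U)/6 (W(U) = -√(U + 26515/2946)/6 = -√(26515/2946 + U)/6)
W(-1382) - 1*(-3662866) = -√(78113190 + 8678916*(-1382))/17676 - 1*(-3662866) = -√(78113190 - 11994261912)/17676 + 3662866 = -I*√11916148722/17676 + 3662866 = 3662866 - I*√11916148722/17676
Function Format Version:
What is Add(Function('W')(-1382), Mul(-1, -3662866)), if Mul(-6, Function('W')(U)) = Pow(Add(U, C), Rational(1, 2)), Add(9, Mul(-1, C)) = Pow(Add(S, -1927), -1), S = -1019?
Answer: Add(3662866, Mul(Rational(-1, 17676), I, Pow(11916148722, Rational(1, 2)))) ≈ Add(3.6629e+6, Mul(-6.1757, I))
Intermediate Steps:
C = Rational(26515, 2946) (C = Add(9, Mul(-1, Pow(Add(-1019, -1927), -1))) = Add(9, Mul(-1, Pow(-2946, -1))) = Add(9, Mul(-1, Rational(-1, 2946))) = Add(9, Rational(1, 2946)) = Rational(26515, 2946) ≈ 9.0003)
Function('W')(U) = Mul(Rational(-1, 6), Pow(Add(Rational(26515, 2946), U), Rational(1, 2))) (Function('W')(U) = Mul(Rational(-1, 6), Pow(Add(U, Rational(26515, 2946)), Rational(1, 2))) = Mul(Rational(-1, 6), Pow(Add(Rational(26515, 2946), U), Rational(1, 2))))
Add(Function('W')(-1382), Mul(-1, -3662866)) = Add(Mul(Rational(-1, 17676), Pow(Add(78113190, Mul(8678916, -1382)), Rational(1, 2))), Mul(-1, -3662866)) = Add(Mul(Rational(-1, 17676), Pow(Add(78113190, -11994261912), Rational(1, 2))), 3662866) = Add(Mul(Rational(-1, 17676), Pow(-11916148722, Rational(1, 2))), 3662866) = Add(Mul(Rational(-1, 17676), Mul(I, Pow(11916148722, Rational(1, 2)))), 3662866) = Add(Mul(Rational(-1, 17676), I, Pow(11916148722, Rational(1, 2))), 3662866) = Add(3662866, Mul(Rational(-1, 17676), I, Pow(11916148722, Rational(1, 2))))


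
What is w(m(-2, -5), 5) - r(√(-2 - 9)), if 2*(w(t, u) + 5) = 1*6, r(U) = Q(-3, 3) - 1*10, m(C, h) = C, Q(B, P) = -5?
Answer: 13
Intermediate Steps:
r(U) = -15 (r(U) = -5 - 1*10 = -5 - 10 = -15)
w(t, u) = -2 (w(t, u) = -5 + (1*6)/2 = -5 + (½)*6 = -5 + 3 = -2)
w(m(-2, -5), 5) - r(√(-2 - 9)) = -2 - 1*(-15) = -2 + 15 = 13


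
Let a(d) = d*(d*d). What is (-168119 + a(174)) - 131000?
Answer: 4968905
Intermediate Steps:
a(d) = d³ (a(d) = d*d² = d³)
(-168119 + a(174)) - 131000 = (-168119 + 174³) - 131000 = (-168119 + 5268024) - 131000 = 5099905 - 131000 = 4968905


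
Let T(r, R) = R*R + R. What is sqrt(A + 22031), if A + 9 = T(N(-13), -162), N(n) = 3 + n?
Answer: 2*sqrt(12026) ≈ 219.33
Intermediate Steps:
T(r, R) = R + R**2 (T(r, R) = R**2 + R = R + R**2)
A = 26073 (A = -9 - 162*(1 - 162) = -9 - 162*(-161) = -9 + 26082 = 26073)
sqrt(A + 22031) = sqrt(26073 + 22031) = sqrt(48104) = 2*sqrt(12026)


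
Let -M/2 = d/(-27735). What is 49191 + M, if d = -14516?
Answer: 1364283353/27735 ≈ 49190.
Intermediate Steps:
M = -29032/27735 (M = -(-29032)/(-27735) = -(-29032)*(-1)/27735 = -2*14516/27735 = -29032/27735 ≈ -1.0468)
49191 + M = 49191 - 29032/27735 = 1364283353/27735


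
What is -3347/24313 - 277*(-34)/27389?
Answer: 137308851/665908757 ≈ 0.20620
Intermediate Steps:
-3347/24313 - 277*(-34)/27389 = -3347*1/24313 + 9418*(1/27389) = -3347/24313 + 9418/27389 = 137308851/665908757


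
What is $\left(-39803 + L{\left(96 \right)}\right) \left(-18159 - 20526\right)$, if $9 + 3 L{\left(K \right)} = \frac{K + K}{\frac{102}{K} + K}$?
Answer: $\frac{2391417492390}{1553} \approx 1.5399 \cdot 10^{9}$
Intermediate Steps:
$L{\left(K \right)} = -3 + \frac{2 K}{3 \left(K + \frac{102}{K}\right)}$ ($L{\left(K \right)} = -3 + \frac{\left(K + K\right) \frac{1}{\frac{102}{K} + K}}{3} = -3 + \frac{2 K \frac{1}{K + \frac{102}{K}}}{3} = -3 + \frac{2 K}{3 \left(K + \frac{102}{K}\right)}$)
$\left(-39803 + L{\left(96 \right)}\right) \left(-18159 - 20526\right) = \left(-39803 + \frac{-918 - 7 \cdot 96^{2}}{3 \left(102 + 96^{2}\right)}\right) \left(-18159 - 20526\right) = \left(-39803 + \frac{-918 - 64512}{3 \left(102 + 9216\right)}\right) \left(-38685\right) = \left(-39803 + \frac{-918 - 64512}{3 \cdot 9318}\right) \left(-38685\right) = \left(-39803 + \frac{1}{3} \cdot \frac{1}{9318} \left(-65430\right)\right) \left(-38685\right) = \left(-39803 - \frac{3635}{1553}\right) \left(-38685\right) = \left(- \frac{61817694}{1553}\right) \left(-38685\right) = \frac{2391417492390}{1553}$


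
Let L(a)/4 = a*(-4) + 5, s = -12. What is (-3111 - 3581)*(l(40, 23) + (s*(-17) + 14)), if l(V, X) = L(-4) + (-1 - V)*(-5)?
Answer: -3392844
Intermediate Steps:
L(a) = 20 - 16*a (L(a) = 4*(a*(-4) + 5) = 4*(-4*a + 5) = 4*(5 - 4*a) = 20 - 16*a)
l(V, X) = 89 + 5*V (l(V, X) = (20 - 16*(-4)) + (-1 - V)*(-5) = (20 + 64) + (5 + 5*V) = 84 + (5 + 5*V) = 89 + 5*V)
(-3111 - 3581)*(l(40, 23) + (s*(-17) + 14)) = (-3111 - 3581)*((89 + 5*40) + (-12*(-17) + 14)) = -6692*((89 + 200) + (204 + 14)) = -6692*(289 + 218) = -6692*507 = -3392844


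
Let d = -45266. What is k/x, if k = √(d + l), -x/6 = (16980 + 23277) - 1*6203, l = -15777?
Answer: -I*√61043/204324 ≈ -0.0012092*I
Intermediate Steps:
x = -204324 (x = -6*((16980 + 23277) - 1*6203) = -6*(40257 - 6203) = -6*34054 = -204324)
k = I*√61043 (k = √(-45266 - 15777) = √(-61043) = I*√61043 ≈ 247.07*I)
k/x = (I*√61043)/(-204324) = (I*√61043)*(-1/204324) = -I*√61043/204324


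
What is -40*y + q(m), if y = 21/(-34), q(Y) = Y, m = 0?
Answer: 420/17 ≈ 24.706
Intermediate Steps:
y = -21/34 (y = 21*(-1/34) = -21/34 ≈ -0.61765)
-40*y + q(m) = -40*(-21/34) + 0 = 420/17 + 0 = 420/17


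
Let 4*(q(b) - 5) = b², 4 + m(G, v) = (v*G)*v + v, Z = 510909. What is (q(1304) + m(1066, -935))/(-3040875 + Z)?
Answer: -466174010/1264983 ≈ -368.52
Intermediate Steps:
m(G, v) = -4 + v + G*v² (m(G, v) = -4 + ((v*G)*v + v) = -4 + ((G*v)*v + v) = -4 + (G*v² + v) = -4 + (v + G*v²) = -4 + v + G*v²)
q(b) = 5 + b²/4
(q(1304) + m(1066, -935))/(-3040875 + Z) = ((5 + (¼)*1304²) + (-4 - 935 + 1066*(-935)²))/(-3040875 + 510909) = ((5 + (¼)*1700416) + (-4 - 935 + 1066*874225))/(-2529966) = ((5 + 425104) + (-4 - 935 + 931923850))*(-1/2529966) = (425109 + 931922911)*(-1/2529966) = 932348020*(-1/2529966) = -466174010/1264983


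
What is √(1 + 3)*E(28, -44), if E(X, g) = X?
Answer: 56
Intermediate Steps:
√(1 + 3)*E(28, -44) = √(1 + 3)*28 = √4*28 = 2*28 = 56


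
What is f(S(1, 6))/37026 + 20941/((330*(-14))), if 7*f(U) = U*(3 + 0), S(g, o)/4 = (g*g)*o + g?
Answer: -1305229/287980 ≈ -4.5324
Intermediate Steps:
S(g, o) = 4*g + 4*o*g**2 (S(g, o) = 4*((g*g)*o + g) = 4*(g**2*o + g) = 4*(o*g**2 + g) = 4*(g + o*g**2) = 4*g + 4*o*g**2)
f(U) = 3*U/7 (f(U) = (U*(3 + 0))/7 = (U*3)/7 = (3*U)/7 = 3*U/7)
f(S(1, 6))/37026 + 20941/((330*(-14))) = (3*(4*1*(1 + 1*6))/7)/37026 + 20941/((330*(-14))) = (3*(4*1*(1 + 6))/7)*(1/37026) + 20941/(-4620) = (3*(4*1*7)/7)*(1/37026) + 20941*(-1/4620) = ((3/7)*28)*(1/37026) - 20941/4620 = 12*(1/37026) - 20941/4620 = 2/6171 - 20941/4620 = -1305229/287980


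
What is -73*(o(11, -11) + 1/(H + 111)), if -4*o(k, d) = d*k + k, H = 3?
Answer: -114464/57 ≈ -2008.1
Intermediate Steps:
o(k, d) = -k/4 - d*k/4 (o(k, d) = -(d*k + k)/4 = -(k + d*k)/4 = -k/4 - d*k/4)
-73*(o(11, -11) + 1/(H + 111)) = -73*(-¼*11*(1 - 11) + 1/(3 + 111)) = -73*(-¼*11*(-10) + 1/114) = -73*(55/2 + 1/114) = -73*1568/57 = -114464/57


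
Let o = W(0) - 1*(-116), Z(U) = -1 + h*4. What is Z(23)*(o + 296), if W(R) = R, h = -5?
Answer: -8652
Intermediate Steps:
Z(U) = -21 (Z(U) = -1 - 5*4 = -1 - 20 = -21)
o = 116 (o = 0 - 1*(-116) = 0 + 116 = 116)
Z(23)*(o + 296) = -21*(116 + 296) = -21*412 = -8652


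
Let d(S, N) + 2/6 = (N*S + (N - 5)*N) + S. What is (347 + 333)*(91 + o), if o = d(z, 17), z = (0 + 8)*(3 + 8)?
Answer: 3832480/3 ≈ 1.2775e+6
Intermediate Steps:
z = 88 (z = 8*11 = 88)
d(S, N) = -1/3 + S + N*S + N*(-5 + N) (d(S, N) = -1/3 + ((N*S + (N - 5)*N) + S) = -1/3 + ((N*S + (-5 + N)*N) + S) = -1/3 + ((N*S + N*(-5 + N)) + S) = -1/3 + (S + N*S + N*(-5 + N)) = -1/3 + S + N*S + N*(-5 + N))
o = 5363/3 (o = -1/3 + 88 + 17**2 - 5*17 + 17*88 = -1/3 + 88 + 289 - 85 + 1496 = 5363/3 ≈ 1787.7)
(347 + 333)*(91 + o) = (347 + 333)*(91 + 5363/3) = 680*(5636/3) = 3832480/3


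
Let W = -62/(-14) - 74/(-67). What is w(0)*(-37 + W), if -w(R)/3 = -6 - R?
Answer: -265644/469 ≈ -566.41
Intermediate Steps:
W = 2595/469 (W = -62*(-1/14) - 74*(-1/67) = 31/7 + 74/67 = 2595/469 ≈ 5.5331)
w(R) = 18 + 3*R (w(R) = -3*(-6 - R) = 18 + 3*R)
w(0)*(-37 + W) = (18 + 3*0)*(-37 + 2595/469) = (18 + 0)*(-14758/469) = 18*(-14758/469) = -265644/469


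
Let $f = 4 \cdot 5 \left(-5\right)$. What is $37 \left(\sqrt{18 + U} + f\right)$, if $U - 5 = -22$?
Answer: $-3663$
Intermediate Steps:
$U = -17$ ($U = 5 - 22 = -17$)
$f = -100$ ($f = 4 \left(-25\right) = -100$)
$37 \left(\sqrt{18 + U} + f\right) = 37 \left(\sqrt{18 - 17} - 100\right) = 37 \left(\sqrt{1} - 100\right) = 37 \left(1 - 100\right) = 37 \left(-99\right) = -3663$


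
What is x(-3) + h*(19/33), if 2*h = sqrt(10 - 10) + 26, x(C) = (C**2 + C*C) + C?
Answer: 742/33 ≈ 22.485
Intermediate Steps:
x(C) = C + 2*C**2 (x(C) = (C**2 + C**2) + C = 2*C**2 + C = C + 2*C**2)
h = 13 (h = (sqrt(10 - 10) + 26)/2 = (sqrt(0) + 26)/2 = (0 + 26)/2 = (1/2)*26 = 13)
x(-3) + h*(19/33) = -3*(1 + 2*(-3)) + 13*(19/33) = -3*(1 - 6) + 13*(19*(1/33)) = -3*(-5) + 13*(19/33) = 15 + 247/33 = 742/33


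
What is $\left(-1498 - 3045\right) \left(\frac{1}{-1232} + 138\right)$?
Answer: $- \frac{10030885}{16} \approx -6.2693 \cdot 10^{5}$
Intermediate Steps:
$\left(-1498 - 3045\right) \left(\frac{1}{-1232} + 138\right) = - 4543 \left(- \frac{1}{1232} + 138\right) = \left(-4543\right) \frac{170015}{1232} = - \frac{10030885}{16}$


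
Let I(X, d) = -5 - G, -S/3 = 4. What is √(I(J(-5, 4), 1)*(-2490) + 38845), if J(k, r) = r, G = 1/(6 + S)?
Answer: 8*√795 ≈ 225.57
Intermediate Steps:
S = -12 (S = -3*4 = -12)
G = -⅙ (G = 1/(6 - 12) = 1/(-6) = -⅙ ≈ -0.16667)
I(X, d) = -29/6 (I(X, d) = -5 - 1*(-⅙) = -5 + ⅙ = -29/6)
√(I(J(-5, 4), 1)*(-2490) + 38845) = √(-29/6*(-2490) + 38845) = √(12035 + 38845) = √50880 = 8*√795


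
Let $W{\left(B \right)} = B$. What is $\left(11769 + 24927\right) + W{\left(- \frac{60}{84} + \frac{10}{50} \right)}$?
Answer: $\frac{1284342}{35} \approx 36696.0$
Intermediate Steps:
$\left(11769 + 24927\right) + W{\left(- \frac{60}{84} + \frac{10}{50} \right)} = \left(11769 + 24927\right) + \left(- \frac{60}{84} + \frac{10}{50}\right) = 36696 + \left(\left(-60\right) \frac{1}{84} + 10 \cdot \frac{1}{50}\right) = 36696 + \left(- \frac{5}{7} + \frac{1}{5}\right) = 36696 - \frac{18}{35} = \frac{1284342}{35}$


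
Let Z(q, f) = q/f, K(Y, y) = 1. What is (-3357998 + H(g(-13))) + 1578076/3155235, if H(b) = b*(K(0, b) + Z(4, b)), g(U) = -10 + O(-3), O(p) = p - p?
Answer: -10595290172864/3155235 ≈ -3.3580e+6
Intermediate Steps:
O(p) = 0
g(U) = -10 (g(U) = -10 + 0 = -10)
H(b) = b*(1 + 4/b)
(-3357998 + H(g(-13))) + 1578076/3155235 = (-3357998 + (4 - 10)) + 1578076/3155235 = (-3357998 - 6) + 1578076*(1/3155235) = -3358004 + 1578076/3155235 = -10595290172864/3155235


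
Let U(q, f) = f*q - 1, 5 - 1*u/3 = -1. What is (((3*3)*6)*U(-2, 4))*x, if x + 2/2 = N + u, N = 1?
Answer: -8748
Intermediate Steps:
u = 18 (u = 15 - 3*(-1) = 15 + 3 = 18)
U(q, f) = -1 + f*q
x = 18 (x = -1 + (1 + 18) = -1 + 19 = 18)
(((3*3)*6)*U(-2, 4))*x = (((3*3)*6)*(-1 + 4*(-2)))*18 = ((9*6)*(-1 - 8))*18 = (54*(-9))*18 = -486*18 = -8748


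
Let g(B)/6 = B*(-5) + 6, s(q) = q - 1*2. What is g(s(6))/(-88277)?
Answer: 12/12611 ≈ 0.00095155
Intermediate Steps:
s(q) = -2 + q (s(q) = q - 2 = -2 + q)
g(B) = 36 - 30*B (g(B) = 6*(B*(-5) + 6) = 6*(-5*B + 6) = 6*(6 - 5*B) = 36 - 30*B)
g(s(6))/(-88277) = (36 - 30*(-2 + 6))/(-88277) = (36 - 30*4)*(-1/88277) = (36 - 120)*(-1/88277) = -84*(-1/88277) = 12/12611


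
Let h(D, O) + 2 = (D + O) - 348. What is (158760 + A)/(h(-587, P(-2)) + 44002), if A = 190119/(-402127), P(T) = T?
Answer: 63841492401/17316795001 ≈ 3.6867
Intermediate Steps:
h(D, O) = -350 + D + O (h(D, O) = -2 + ((D + O) - 348) = -2 + (-348 + D + O) = -350 + D + O)
A = -190119/402127 (A = 190119*(-1/402127) = -190119/402127 ≈ -0.47278)
(158760 + A)/(h(-587, P(-2)) + 44002) = (158760 - 190119/402127)/((-350 - 587 - 2) + 44002) = 63841492401/(402127*(-939 + 44002)) = (63841492401/402127)/43063 = (63841492401/402127)*(1/43063) = 63841492401/17316795001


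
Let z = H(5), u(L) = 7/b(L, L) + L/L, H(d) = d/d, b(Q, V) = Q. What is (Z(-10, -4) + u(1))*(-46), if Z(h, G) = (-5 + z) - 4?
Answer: 0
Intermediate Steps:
H(d) = 1
u(L) = 1 + 7/L (u(L) = 7/L + L/L = 7/L + 1 = 1 + 7/L)
z = 1
Z(h, G) = -8 (Z(h, G) = (-5 + 1) - 4 = -4 - 4 = -8)
(Z(-10, -4) + u(1))*(-46) = (-8 + (7 + 1)/1)*(-46) = (-8 + 1*8)*(-46) = (-8 + 8)*(-46) = 0*(-46) = 0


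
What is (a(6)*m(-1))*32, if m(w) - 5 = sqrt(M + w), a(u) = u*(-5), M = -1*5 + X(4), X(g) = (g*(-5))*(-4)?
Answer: -4800 - 960*sqrt(74) ≈ -13058.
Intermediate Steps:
X(g) = 20*g (X(g) = -5*g*(-4) = 20*g)
M = 75 (M = -1*5 + 20*4 = -5 + 80 = 75)
a(u) = -5*u
m(w) = 5 + sqrt(75 + w)
(a(6)*m(-1))*32 = ((-5*6)*(5 + sqrt(75 - 1)))*32 = -30*(5 + sqrt(74))*32 = (-150 - 30*sqrt(74))*32 = -4800 - 960*sqrt(74)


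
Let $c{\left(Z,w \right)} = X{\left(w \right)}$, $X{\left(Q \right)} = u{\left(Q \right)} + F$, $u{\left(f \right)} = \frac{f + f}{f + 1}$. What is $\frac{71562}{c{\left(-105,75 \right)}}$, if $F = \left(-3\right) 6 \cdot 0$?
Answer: $\frac{906452}{25} \approx 36258.0$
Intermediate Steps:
$u{\left(f \right)} = \frac{2 f}{1 + f}$
$F = 0$ ($F = \left(-18\right) 0 = 0$)
$X{\left(Q \right)} = \frac{2 Q}{1 + Q}$ ($X{\left(Q \right)} = \frac{2 Q}{1 + Q} + 0 = \frac{2 Q}{1 + Q}$)
$c{\left(Z,w \right)} = \frac{2 w}{1 + w}$
$\frac{71562}{c{\left(-105,75 \right)}} = \frac{71562}{2 \cdot 75 \frac{1}{1 + 75}} = \frac{71562}{2 \cdot 75 \cdot \frac{1}{76}} = \frac{71562}{\frac{75}{38}} = 71562 \cdot \frac{38}{75} = \frac{906452}{25}$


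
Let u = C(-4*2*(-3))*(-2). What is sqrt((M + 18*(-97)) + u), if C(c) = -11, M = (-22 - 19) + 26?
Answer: I*sqrt(1739) ≈ 41.701*I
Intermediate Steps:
M = -15 (M = -41 + 26 = -15)
u = 22 (u = -11*(-2) = 22)
sqrt((M + 18*(-97)) + u) = sqrt((-15 + 18*(-97)) + 22) = sqrt((-15 - 1746) + 22) = sqrt(-1761 + 22) = sqrt(-1739) = I*sqrt(1739)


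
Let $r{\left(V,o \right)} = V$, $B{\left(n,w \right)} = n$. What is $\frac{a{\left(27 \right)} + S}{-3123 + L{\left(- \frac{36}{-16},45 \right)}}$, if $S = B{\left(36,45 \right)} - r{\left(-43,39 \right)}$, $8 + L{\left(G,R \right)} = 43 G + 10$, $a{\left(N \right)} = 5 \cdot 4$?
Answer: $- \frac{396}{12097} \approx -0.032735$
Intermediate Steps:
$a{\left(N \right)} = 20$
$L{\left(G,R \right)} = 2 + 43 G$ ($L{\left(G,R \right)} = -8 + \left(43 G + 10\right) = -8 + \left(10 + 43 G\right) = 2 + 43 G$)
$S = 79$ ($S = 36 - -43 = 36 + 43 = 79$)
$\frac{a{\left(27 \right)} + S}{-3123 + L{\left(- \frac{36}{-16},45 \right)}} = \frac{20 + 79}{-3123 + \left(2 + 43 \left(- \frac{36}{-16}\right)\right)} = \frac{99}{-3123 + \left(2 + 43 \left(\left(-36\right) \left(- \frac{1}{16}\right)\right)\right)} = \frac{99}{-3123 + \left(2 + 43 \cdot \frac{9}{4}\right)} = \frac{99}{-3123 + \left(2 + \frac{387}{4}\right)} = \frac{99}{-3123 + \frac{395}{4}} = \frac{99}{- \frac{12097}{4}} = 99 \left(- \frac{4}{12097}\right) = - \frac{396}{12097}$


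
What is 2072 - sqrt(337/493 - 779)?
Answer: 2072 - I*sqrt(189169030)/493 ≈ 2072.0 - 27.898*I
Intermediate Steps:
2072 - sqrt(337/493 - 779) = 2072 - sqrt(-383710/493) = 2072 - I*sqrt(189169030)/493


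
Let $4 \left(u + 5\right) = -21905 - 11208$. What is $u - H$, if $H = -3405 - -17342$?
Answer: $- \frac{88881}{4} \approx -22220.0$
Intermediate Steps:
$u = - \frac{33133}{4}$ ($u = -5 + \frac{-21905 - 11208}{4} = -5 + \frac{1}{4} \left(-33113\right) = -5 - \frac{33113}{4} = - \frac{33133}{4} \approx -8283.3$)
$H = 13937$ ($H = -3405 + 17342 = 13937$)
$u - H = - \frac{33133}{4} - 13937 = - \frac{88881}{4}$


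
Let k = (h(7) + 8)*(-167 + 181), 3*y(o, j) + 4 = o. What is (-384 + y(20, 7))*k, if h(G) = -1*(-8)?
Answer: -254464/3 ≈ -84821.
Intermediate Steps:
h(G) = 8
y(o, j) = -4/3 + o/3
k = 224 (k = (8 + 8)*(-167 + 181) = 16*14 = 224)
(-384 + y(20, 7))*k = (-384 + (-4/3 + (⅓)*20))*224 = (-384 + (-4/3 + 20/3))*224 = (-384 + 16/3)*224 = -1136/3*224 = -254464/3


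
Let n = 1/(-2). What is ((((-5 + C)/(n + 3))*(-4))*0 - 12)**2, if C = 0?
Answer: 144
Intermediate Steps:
n = -1/2 (n = 1*(-1/2) = -1/2 ≈ -0.50000)
((((-5 + C)/(n + 3))*(-4))*0 - 12)**2 = ((((-5 + 0)/(-1/2 + 3))*(-4))*0 - 12)**2 = ((-5/5/2*(-4))*0 - 12)**2 = ((-5*2/5*(-4))*0 - 12)**2 = (-2*(-4)*0 - 12)**2 = (8*0 - 12)**2 = (0 - 12)**2 = (-12)**2 = 144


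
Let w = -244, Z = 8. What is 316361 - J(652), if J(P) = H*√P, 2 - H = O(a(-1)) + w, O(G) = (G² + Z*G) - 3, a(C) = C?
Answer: 316361 - 512*√163 ≈ 3.0982e+5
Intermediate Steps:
O(G) = -3 + G² + 8*G (O(G) = (G² + 8*G) - 3 = -3 + G² + 8*G)
H = 256 (H = 2 - ((-3 + (-1)² + 8*(-1)) - 244) = 2 - ((-3 + 1 - 8) - 244) = 2 - (-10 - 244) = 2 - 1*(-254) = 2 + 254 = 256)
J(P) = 256*√P
316361 - J(652) = 316361 - 256*√652 = 316361 - 256*2*√163 = 316361 - 512*√163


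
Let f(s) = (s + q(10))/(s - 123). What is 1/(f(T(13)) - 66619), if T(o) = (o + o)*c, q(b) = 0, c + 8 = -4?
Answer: -145/9659651 ≈ -1.5011e-5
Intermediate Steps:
c = -12 (c = -8 - 4 = -12)
T(o) = -24*o (T(o) = (o + o)*(-12) = (2*o)*(-12) = -24*o)
f(s) = s/(-123 + s) (f(s) = (s + 0)/(s - 123) = s/(-123 + s))
1/(f(T(13)) - 66619) = 1/((-24*13)/(-123 - 24*13) - 66619) = 1/(-312/(-123 - 312) - 66619) = 1/(-312/(-435) - 66619) = 1/(-312*(-1/435) - 66619) = 1/(104/145 - 66619) = 1/(-9659651/145) = -145/9659651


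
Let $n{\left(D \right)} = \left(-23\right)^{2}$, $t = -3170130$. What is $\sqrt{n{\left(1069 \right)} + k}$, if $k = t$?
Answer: $i \sqrt{3169601} \approx 1780.3 i$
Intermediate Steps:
$n{\left(D \right)} = 529$
$k = -3170130$
$\sqrt{n{\left(1069 \right)} + k} = \sqrt{529 - 3170130} = \sqrt{-3169601} = i \sqrt{3169601}$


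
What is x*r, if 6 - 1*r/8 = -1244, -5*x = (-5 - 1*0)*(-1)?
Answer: -10000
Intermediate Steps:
x = -1 (x = -(-5 - 1*0)*(-1)/5 = -(-5 + 0)*(-1)/5 = -(-1)*(-1) = -⅕*5 = -1)
r = 10000 (r = 48 - 8*(-1244) = 48 + 9952 = 10000)
x*r = -1*10000 = -10000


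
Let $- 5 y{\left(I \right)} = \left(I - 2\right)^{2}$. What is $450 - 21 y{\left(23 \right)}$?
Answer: $\frac{11511}{5} \approx 2302.2$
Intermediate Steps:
$y{\left(I \right)} = - \frac{\left(-2 + I\right)^{2}}{5}$ ($y{\left(I \right)} = - \frac{\left(I - 2\right)^{2}}{5} = - \frac{\left(-2 + I\right)^{2}}{5}$)
$450 - 21 y{\left(23 \right)} = 450 - 21 \left(- \frac{\left(-2 + 23\right)^{2}}{5}\right) = 450 - 21 \left(- \frac{21^{2}}{5}\right) = 450 - 21 \left(\left(- \frac{1}{5}\right) 441\right) = 450 - - \frac{9261}{5} = 450 + \frac{9261}{5} = \frac{11511}{5}$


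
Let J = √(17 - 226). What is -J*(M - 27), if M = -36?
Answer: 63*I*√209 ≈ 910.78*I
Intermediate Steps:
J = I*√209 (J = √(-209) = I*√209 ≈ 14.457*I)
-J*(M - 27) = -I*√209*(-36 - 27) = -I*√209*(-63) = -(-63)*I*√209 = 63*I*√209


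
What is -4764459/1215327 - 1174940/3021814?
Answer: -2637540869001/612082023863 ≈ -4.3091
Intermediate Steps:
-4764459/1215327 - 1174940/3021814 = -4764459*1/1215327 - 1174940*1/3021814 = -1588153/405109 - 587470/1510907 = -2637540869001/612082023863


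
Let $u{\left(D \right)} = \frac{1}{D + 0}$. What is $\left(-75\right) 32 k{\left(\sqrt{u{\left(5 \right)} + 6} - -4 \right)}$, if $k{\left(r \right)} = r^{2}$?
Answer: $-53280 - 3840 \sqrt{155} \approx -1.0109 \cdot 10^{5}$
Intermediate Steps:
$u{\left(D \right)} = \frac{1}{D}$
$\left(-75\right) 32 k{\left(\sqrt{u{\left(5 \right)} + 6} - -4 \right)} = \left(-75\right) 32 \left(\sqrt{\frac{1}{5} + 6} - -4\right)^{2} = - 2400 \left(\sqrt{\frac{1}{5} + 6} + 4\right)^{2} = - 2400 \left(\sqrt{\frac{31}{5}} + 4\right)^{2} = - 2400 \left(\frac{\sqrt{155}}{5} + 4\right)^{2} = - 2400 \left(4 + \frac{\sqrt{155}}{5}\right)^{2}$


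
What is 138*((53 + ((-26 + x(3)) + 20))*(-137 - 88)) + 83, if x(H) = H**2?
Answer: -1738717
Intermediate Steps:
138*((53 + ((-26 + x(3)) + 20))*(-137 - 88)) + 83 = 138*((53 + ((-26 + 3**2) + 20))*(-137 - 88)) + 83 = 138*((53 + ((-26 + 9) + 20))*(-225)) + 83 = 138*((53 + (-17 + 20))*(-225)) + 83 = 138*((53 + 3)*(-225)) + 83 = 138*(56*(-225)) + 83 = 138*(-12600) + 83 = -1738800 + 83 = -1738717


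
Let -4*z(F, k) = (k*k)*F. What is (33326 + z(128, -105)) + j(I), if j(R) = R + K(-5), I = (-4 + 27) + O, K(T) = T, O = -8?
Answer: -319464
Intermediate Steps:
I = 15 (I = (-4 + 27) - 8 = 23 - 8 = 15)
z(F, k) = -F*k²/4 (z(F, k) = -k*k*F/4 = -k²*F/4 = -F*k²/4)
j(R) = -5 + R (j(R) = R - 5 = -5 + R)
(33326 + z(128, -105)) + j(I) = (33326 - ¼*128*(-105)²) + (-5 + 15) = (33326 - ¼*128*11025) + 10 = (33326 - 352800) + 10 = -319474 + 10 = -319464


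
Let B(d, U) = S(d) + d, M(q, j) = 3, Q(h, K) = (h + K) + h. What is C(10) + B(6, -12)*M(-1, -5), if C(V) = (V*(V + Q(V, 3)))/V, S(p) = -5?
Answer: 36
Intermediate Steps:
Q(h, K) = K + 2*h (Q(h, K) = (K + h) + h = K + 2*h)
B(d, U) = -5 + d
C(V) = 3 + 3*V (C(V) = (V*(V + (3 + 2*V)))/V = (V*(3 + 3*V))/V = 3 + 3*V)
C(10) + B(6, -12)*M(-1, -5) = (3 + 3*10) + (-5 + 6)*3 = (3 + 30) + 1*3 = 33 + 3 = 36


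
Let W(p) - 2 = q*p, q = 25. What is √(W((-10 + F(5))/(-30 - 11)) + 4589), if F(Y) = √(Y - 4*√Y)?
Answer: √(7727721 - 1025*√(5 - 4*√5))/41 ≈ 67.802 - 0.0089303*I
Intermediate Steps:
W(p) = 2 + 25*p
√(W((-10 + F(5))/(-30 - 11)) + 4589) = √((2 + 25*((-10 + √(5 - 4*√5))/(-30 - 11))) + 4589) = √((2 + 25*((-10 + √(5 - 4*√5))/(-41))) + 4589) = √((2 + 25*((-10 + √(5 - 4*√5))*(-1/41))) + 4589) = √((2 + 25*(10/41 - √(5 - 4*√5)/41)) + 4589) = √((2 + (250/41 - 25*√(5 - 4*√5)/41)) + 4589) = √((332/41 - 25*√(5 - 4*√5)/41) + 4589) = √(188481/41 - 25*√(5 - 4*√5)/41)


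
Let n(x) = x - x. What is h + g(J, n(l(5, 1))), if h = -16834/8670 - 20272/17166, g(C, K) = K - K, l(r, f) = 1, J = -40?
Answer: -38727557/12402435 ≈ -3.1226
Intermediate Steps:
n(x) = 0
g(C, K) = 0
h = -38727557/12402435 (h = -16834*1/8670 - 20272*1/17166 = -8417/4335 - 10136/8583 = -38727557/12402435 ≈ -3.1226)
h + g(J, n(l(5, 1))) = -38727557/12402435 + 0 = -38727557/12402435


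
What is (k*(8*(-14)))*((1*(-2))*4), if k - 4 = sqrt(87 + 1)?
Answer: 3584 + 1792*sqrt(22) ≈ 11989.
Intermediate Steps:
k = 4 + 2*sqrt(22) (k = 4 + sqrt(87 + 1) = 4 + sqrt(88) = 4 + 2*sqrt(22) ≈ 13.381)
(k*(8*(-14)))*((1*(-2))*4) = ((4 + 2*sqrt(22))*(8*(-14)))*((1*(-2))*4) = ((4 + 2*sqrt(22))*(-112))*(-2*4) = (-448 - 224*sqrt(22))*(-8) = 3584 + 1792*sqrt(22)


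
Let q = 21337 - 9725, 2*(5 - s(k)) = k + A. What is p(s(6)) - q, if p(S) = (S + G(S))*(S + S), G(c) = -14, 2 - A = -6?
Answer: -11548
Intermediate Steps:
A = 8 (A = 2 - 1*(-6) = 2 + 6 = 8)
s(k) = 1 - k/2 (s(k) = 5 - (k + 8)/2 = 5 - (8 + k)/2 = 5 + (-4 - k/2) = 1 - k/2)
q = 11612
p(S) = 2*S*(-14 + S) (p(S) = (S - 14)*(S + S) = (-14 + S)*(2*S) = 2*S*(-14 + S))
p(s(6)) - q = 2*(1 - 1/2*6)*(-14 + (1 - 1/2*6)) - 1*11612 = 2*(1 - 3)*(-14 + (1 - 3)) - 11612 = 2*(-2)*(-14 - 2) - 11612 = 2*(-2)*(-16) - 11612 = 64 - 11612 = -11548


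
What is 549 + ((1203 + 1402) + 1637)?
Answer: 4791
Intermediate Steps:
549 + ((1203 + 1402) + 1637) = 549 + (2605 + 1637) = 549 + 4242 = 4791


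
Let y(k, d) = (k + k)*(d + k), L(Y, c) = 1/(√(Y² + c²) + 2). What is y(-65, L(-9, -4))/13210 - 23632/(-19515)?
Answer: 493039529/266386255 - 13*√97/122853 ≈ 1.8498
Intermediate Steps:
L(Y, c) = 1/(2 + √(Y² + c²))
y(k, d) = 2*k*(d + k) (y(k, d) = (2*k)*(d + k) = 2*k*(d + k))
y(-65, L(-9, -4))/13210 - 23632/(-19515) = (2*(-65)*(1/(2 + √((-9)² + (-4)²)) - 65))/13210 - 23632/(-19515) = (2*(-65)*(1/(2 + √(81 + 16)) - 65))*(1/13210) - 23632*(-1/19515) = (2*(-65)*(1/(2 + √97) - 65))*(1/13210) + 23632/19515 = (2*(-65)*(-65 + 1/(2 + √97)))*(1/13210) + 23632/19515 = (8450 - 130/(2 + √97))*(1/13210) + 23632/19515 = (845/1321 - 13/(1321*(2 + √97))) + 23632/19515 = 47708047/25779315 - 13/(1321*(2 + √97))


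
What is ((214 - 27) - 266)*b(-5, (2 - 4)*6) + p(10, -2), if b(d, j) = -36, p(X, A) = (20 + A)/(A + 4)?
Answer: 2853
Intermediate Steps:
p(X, A) = (20 + A)/(4 + A)
((214 - 27) - 266)*b(-5, (2 - 4)*6) + p(10, -2) = ((214 - 27) - 266)*(-36) + (20 - 2)/(4 - 2) = (187 - 266)*(-36) + 18/2 = -79*(-36) + (½)*18 = 2844 + 9 = 2853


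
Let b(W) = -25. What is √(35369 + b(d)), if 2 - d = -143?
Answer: 188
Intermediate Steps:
d = 145 (d = 2 - 1*(-143) = 2 + 143 = 145)
√(35369 + b(d)) = √(35369 - 25) = √35344 = 188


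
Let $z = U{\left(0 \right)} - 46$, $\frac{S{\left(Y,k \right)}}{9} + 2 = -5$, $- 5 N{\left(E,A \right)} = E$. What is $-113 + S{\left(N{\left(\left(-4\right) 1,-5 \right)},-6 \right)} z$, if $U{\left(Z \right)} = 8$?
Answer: $2281$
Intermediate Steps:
$N{\left(E,A \right)} = - \frac{E}{5}$
$S{\left(Y,k \right)} = -63$ ($S{\left(Y,k \right)} = -18 + 9 \left(-5\right) = -18 - 45 = -63$)
$z = -38$ ($z = 8 - 46 = -38$)
$-113 + S{\left(N{\left(\left(-4\right) 1,-5 \right)},-6 \right)} z = -113 - -2394 = -113 + 2394 = 2281$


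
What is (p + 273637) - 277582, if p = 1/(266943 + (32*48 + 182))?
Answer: -1059867644/268661 ≈ -3945.0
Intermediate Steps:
p = 1/268661 (p = 1/(266943 + (1536 + 182)) = 1/(266943 + 1718) = 1/268661 ≈ 3.7222e-6)
(p + 273637) - 277582 = (1/268661 + 273637) - 277582 = 73515590058/268661 - 277582 = -1059867644/268661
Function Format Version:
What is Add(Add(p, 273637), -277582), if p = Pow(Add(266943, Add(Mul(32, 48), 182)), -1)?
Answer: Rational(-1059867644, 268661) ≈ -3945.0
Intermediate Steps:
p = Rational(1, 268661) (p = Pow(Add(266943, Add(1536, 182)), -1) = Pow(Add(266943, 1718), -1) = Pow(268661, -1) = Rational(1, 268661) ≈ 3.7222e-6)
Add(Add(p, 273637), -277582) = Add(Add(Rational(1, 268661), 273637), -277582) = Add(Rational(73515590058, 268661), -277582) = Rational(-1059867644, 268661)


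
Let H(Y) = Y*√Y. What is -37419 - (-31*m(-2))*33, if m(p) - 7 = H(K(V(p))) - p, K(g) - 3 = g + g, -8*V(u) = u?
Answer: -28212 + 7161*√14/4 ≈ -21514.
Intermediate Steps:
V(u) = -u/8
K(g) = 3 + 2*g (K(g) = 3 + (g + g) = 3 + 2*g)
H(Y) = Y^(3/2)
m(p) = 7 + (3 - p/4)^(3/2) - p (m(p) = 7 + ((3 + 2*(-p/8))^(3/2) - p) = 7 + ((3 - p/4)^(3/2) - p) = 7 + (3 - p/4)^(3/2) - p)
-37419 - (-31*m(-2))*33 = -37419 - (-31*(7 - 1*(-2) + (12 - 1*(-2))^(3/2)/8))*33 = -37419 - (-31*(7 + 2 + (12 + 2)^(3/2)/8))*33 = -37419 - (-31*(7 + 2 + 14^(3/2)/8))*33 = -37419 - (-31*(7 + 2 + (14*√14)/8))*33 = -37419 - (-31*(7 + 2 + 7*√14/4))*33 = -37419 - (-31*(9 + 7*√14/4))*33 = -37419 - (-279 - 217*√14/4)*33 = -37419 - (-9207 - 7161*√14/4) = -37419 + (9207 + 7161*√14/4) = -28212 + 7161*√14/4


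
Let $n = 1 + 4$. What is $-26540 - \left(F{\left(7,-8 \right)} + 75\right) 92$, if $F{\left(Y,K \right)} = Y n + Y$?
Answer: $-37304$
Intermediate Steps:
$n = 5$
$F{\left(Y,K \right)} = 6 Y$ ($F{\left(Y,K \right)} = Y 5 + Y = 5 Y + Y = 6 Y$)
$-26540 - \left(F{\left(7,-8 \right)} + 75\right) 92 = -26540 - \left(6 \cdot 7 + 75\right) 92 = -26540 - \left(42 + 75\right) 92 = -26540 - 117 \cdot 92 = -26540 - 10764 = -37304$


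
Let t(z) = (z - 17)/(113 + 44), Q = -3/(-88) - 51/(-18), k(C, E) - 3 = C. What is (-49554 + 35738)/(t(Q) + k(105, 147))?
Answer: -572645568/4472653 ≈ -128.03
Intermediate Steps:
k(C, E) = 3 + C
Q = 757/264 (Q = -3*(-1/88) - 51*(-1/18) = 3/88 + 17/6 = 757/264 ≈ 2.8674)
t(z) = -17/157 + z/157 (t(z) = (-17 + z)/157 = (-17 + z)*(1/157) = -17/157 + z/157)
(-49554 + 35738)/(t(Q) + k(105, 147)) = (-49554 + 35738)/((-17/157 + (1/157)*(757/264)) + (3 + 105)) = -13816/((-17/157 + 757/41448) + 108) = -13816/(-3731/41448 + 108) = -13816/4472653/41448 = -13816*41448/4472653 = -572645568/4472653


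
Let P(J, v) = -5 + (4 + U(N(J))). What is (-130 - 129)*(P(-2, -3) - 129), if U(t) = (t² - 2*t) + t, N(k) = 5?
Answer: 28490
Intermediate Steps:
U(t) = t² - t
P(J, v) = 19 (P(J, v) = -5 + (4 + 5*(-1 + 5)) = -5 + (4 + 5*4) = -5 + (4 + 20) = -5 + 24 = 19)
(-130 - 129)*(P(-2, -3) - 129) = (-130 - 129)*(19 - 129) = -259*(-110) = 28490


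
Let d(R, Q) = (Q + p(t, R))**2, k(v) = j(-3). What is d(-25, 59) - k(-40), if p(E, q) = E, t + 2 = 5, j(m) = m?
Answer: 3847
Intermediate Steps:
k(v) = -3
t = 3 (t = -2 + 5 = 3)
d(R, Q) = (3 + Q)**2 (d(R, Q) = (Q + 3)**2 = (3 + Q)**2)
d(-25, 59) - k(-40) = (3 + 59)**2 - 1*(-3) = 62**2 + 3 = 3844 + 3 = 3847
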